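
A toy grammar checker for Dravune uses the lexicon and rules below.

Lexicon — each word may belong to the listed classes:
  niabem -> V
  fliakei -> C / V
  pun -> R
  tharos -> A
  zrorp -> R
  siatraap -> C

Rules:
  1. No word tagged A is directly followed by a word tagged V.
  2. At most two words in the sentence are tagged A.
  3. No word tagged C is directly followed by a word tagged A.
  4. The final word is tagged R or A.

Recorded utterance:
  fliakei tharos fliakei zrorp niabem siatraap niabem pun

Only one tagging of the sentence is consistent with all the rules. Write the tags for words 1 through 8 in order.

V A C R V C V R

Candidates per position — 1:fliakei {C,V}; 2:tharos {A}; 3:fliakei {C,V}; 4:zrorp {R}; 5:niabem {V}; 6:siatraap {C}; 7:niabem {V}; 8:pun {R}.
If word 1 were C, no tagging could satisfy rule 3; so word 1 is V.
If word 3 were V, no tagging could satisfy rule 1; so word 3 is C.
So the tagging must be: V A C R V C V R.
Rule-by-rule: rule 1 ✓; rule 2 ✓; rule 3 ✓; rule 4 ✓.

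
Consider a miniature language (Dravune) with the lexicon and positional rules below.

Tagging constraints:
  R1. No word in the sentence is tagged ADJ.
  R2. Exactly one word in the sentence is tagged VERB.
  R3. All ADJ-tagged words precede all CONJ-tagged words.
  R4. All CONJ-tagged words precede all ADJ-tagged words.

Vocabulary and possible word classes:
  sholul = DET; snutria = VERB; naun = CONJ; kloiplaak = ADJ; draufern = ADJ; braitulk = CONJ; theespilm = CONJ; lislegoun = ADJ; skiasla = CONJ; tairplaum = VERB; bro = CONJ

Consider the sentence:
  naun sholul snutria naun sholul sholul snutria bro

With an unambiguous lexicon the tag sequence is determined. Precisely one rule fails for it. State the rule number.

2

Fixed tagging: CONJ DET VERB CONJ DET DET VERB CONJ.
Rule check: R1 ✓, R2 ✗, R3 ✓, R4 ✓.
Only rule 2 fails.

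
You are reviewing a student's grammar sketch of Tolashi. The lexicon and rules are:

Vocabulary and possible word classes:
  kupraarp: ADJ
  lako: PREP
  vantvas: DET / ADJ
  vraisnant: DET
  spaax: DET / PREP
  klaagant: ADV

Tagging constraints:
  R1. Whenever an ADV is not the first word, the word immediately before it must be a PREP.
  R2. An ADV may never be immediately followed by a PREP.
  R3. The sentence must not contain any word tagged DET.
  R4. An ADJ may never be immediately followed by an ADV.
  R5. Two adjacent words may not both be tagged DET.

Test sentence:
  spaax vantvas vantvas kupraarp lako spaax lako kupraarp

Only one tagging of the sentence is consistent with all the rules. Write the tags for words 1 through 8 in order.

Candidates per position — 1:spaax {DET,PREP}; 2:vantvas {DET,ADJ}; 3:vantvas {DET,ADJ}; 4:kupraarp {ADJ}; 5:lako {PREP}; 6:spaax {DET,PREP}; 7:lako {PREP}; 8:kupraarp {ADJ}.
Word 1 cannot be DET — rule 3 would then fail for every completion. It is PREP.
Word 2 cannot be DET — rule 3 would then fail for every completion. It is ADJ.
Word 3 cannot be DET — rule 3 would then fail for every completion. It is ADJ.
Word 6 cannot be DET — rule 3 would then fail for every completion. It is PREP.
The only consistent sequence is: PREP ADJ ADJ ADJ PREP PREP PREP ADJ.
Rule-by-rule: rule 1 ✓; rule 2 ✓; rule 3 ✓; rule 4 ✓; rule 5 ✓.

PREP ADJ ADJ ADJ PREP PREP PREP ADJ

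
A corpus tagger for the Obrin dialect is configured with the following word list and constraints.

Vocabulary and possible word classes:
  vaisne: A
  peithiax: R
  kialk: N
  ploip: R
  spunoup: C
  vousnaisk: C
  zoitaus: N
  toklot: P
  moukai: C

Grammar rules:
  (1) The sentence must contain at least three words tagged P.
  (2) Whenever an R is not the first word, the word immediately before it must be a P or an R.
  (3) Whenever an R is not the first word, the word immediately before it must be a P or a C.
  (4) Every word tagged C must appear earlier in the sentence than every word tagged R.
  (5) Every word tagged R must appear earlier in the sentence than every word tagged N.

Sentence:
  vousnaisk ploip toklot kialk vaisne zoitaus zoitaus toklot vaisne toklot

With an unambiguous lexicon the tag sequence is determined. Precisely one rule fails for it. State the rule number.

Fixed tagging: C R P N A N N P A P.
Checking each rule: R1 pass, R2 fail, R3 pass, R4 pass, R5 pass.
Only rule 2 fails.

2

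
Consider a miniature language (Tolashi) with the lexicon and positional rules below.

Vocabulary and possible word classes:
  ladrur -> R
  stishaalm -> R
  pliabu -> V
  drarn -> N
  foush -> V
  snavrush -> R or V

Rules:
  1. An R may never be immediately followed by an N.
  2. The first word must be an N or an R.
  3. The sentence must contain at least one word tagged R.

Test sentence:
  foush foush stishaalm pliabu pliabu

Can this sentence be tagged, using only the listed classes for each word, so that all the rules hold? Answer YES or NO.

Candidates per position — 1:foush {V}; 2:foush {V}; 3:stishaalm {R}; 4:pliabu {V}; 5:pliabu {V}.
Rule 2 cannot be satisfied by any choice of tags from the lexicon.
So there is no consistent tagging.

NO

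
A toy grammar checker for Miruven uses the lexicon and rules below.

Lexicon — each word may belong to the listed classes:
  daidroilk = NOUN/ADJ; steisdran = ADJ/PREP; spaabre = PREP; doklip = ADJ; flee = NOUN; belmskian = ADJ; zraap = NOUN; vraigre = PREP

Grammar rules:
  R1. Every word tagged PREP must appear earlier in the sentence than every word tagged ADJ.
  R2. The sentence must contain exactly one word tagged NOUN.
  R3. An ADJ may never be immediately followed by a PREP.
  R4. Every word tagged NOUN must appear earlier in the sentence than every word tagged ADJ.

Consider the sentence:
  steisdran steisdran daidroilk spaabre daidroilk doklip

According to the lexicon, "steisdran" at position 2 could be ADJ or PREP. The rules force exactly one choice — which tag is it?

Candidates per position — 1:steisdran {ADJ,PREP}; 2:steisdran {ADJ,PREP}; 3:daidroilk {NOUN,ADJ}; 4:spaabre {PREP}; 5:daidroilk {NOUN,ADJ}; 6:doklip {ADJ}.
Position 1: tagging it ADJ would leave rule 1 unsatisfiable, so it must be PREP.
Position 2: tagging it ADJ would leave rule 1 unsatisfiable, so it must be PREP.
Position 3: tagging it ADJ would leave rule 1 unsatisfiable, so it must be NOUN.
Position 5: tagging it NOUN would leave rule 2 unsatisfiable, so it must be ADJ.
The only consistent sequence is: PREP PREP NOUN PREP ADJ ADJ.
Verifying each rule — rule 1 ok; rule 2 ok; rule 3 ok; rule 4 ok.

PREP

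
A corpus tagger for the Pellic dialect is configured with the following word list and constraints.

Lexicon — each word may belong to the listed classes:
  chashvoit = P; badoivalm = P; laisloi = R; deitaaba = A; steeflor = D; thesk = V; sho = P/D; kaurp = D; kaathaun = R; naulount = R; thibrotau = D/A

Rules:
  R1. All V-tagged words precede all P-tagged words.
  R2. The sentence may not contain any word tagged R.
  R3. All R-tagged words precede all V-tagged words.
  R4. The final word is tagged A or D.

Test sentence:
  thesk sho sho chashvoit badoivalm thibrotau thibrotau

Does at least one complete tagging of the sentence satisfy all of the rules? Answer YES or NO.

Candidates per position — 1:thesk {V}; 2:sho {P,D}; 3:sho {P,D}; 4:chashvoit {P}; 5:badoivalm {P}; 6:thibrotau {D,A}; 7:thibrotau {D,A}.
One satisfying assignment: V D D P P D A.
Verifying each rule — rule 1 holds; rule 2 holds; rule 3 holds; rule 4 holds.

YES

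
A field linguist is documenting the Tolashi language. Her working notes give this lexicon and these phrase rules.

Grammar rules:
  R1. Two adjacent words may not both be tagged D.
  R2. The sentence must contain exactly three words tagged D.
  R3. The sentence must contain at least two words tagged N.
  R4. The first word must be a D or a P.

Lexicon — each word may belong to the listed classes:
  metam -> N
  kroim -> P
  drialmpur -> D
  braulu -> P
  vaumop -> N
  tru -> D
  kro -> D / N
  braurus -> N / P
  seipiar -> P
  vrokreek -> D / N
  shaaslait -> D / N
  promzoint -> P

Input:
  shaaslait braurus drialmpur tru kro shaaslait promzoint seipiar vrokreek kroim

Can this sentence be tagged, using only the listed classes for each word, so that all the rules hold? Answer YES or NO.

Candidates per position — 1:shaaslait {D,N}; 2:braurus {N,P}; 3:drialmpur {D}; 4:tru {D}; 5:kro {D,N}; 6:shaaslait {D,N}; 7:promzoint {P}; 8:seipiar {P}; 9:vrokreek {D,N}; 10:kroim {P}.
Rule 1 cannot be satisfied by any choice of tags from the lexicon.
So there is no consistent tagging.

NO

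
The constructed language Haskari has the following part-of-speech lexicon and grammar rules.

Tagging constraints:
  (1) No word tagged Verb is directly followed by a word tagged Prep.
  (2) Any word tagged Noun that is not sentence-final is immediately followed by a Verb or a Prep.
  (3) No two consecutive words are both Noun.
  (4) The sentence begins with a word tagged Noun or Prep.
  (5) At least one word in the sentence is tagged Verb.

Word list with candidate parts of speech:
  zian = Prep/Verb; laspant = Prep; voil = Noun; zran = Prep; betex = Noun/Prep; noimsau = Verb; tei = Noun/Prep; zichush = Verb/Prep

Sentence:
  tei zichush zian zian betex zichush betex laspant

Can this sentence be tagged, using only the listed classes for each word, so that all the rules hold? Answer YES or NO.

YES

Candidates per position — 1:tei {Noun,Prep}; 2:zichush {Verb,Prep}; 3:zian {Prep,Verb}; 4:zian {Prep,Verb}; 5:betex {Noun,Prep}; 6:zichush {Verb,Prep}; 7:betex {Noun,Prep}; 8:laspant {Prep}.
One satisfying assignment: Noun Verb Verb Verb Noun Verb Noun Prep.
Rule-by-rule: rule 1 satisfied; rule 2 satisfied; rule 3 satisfied; rule 4 satisfied; rule 5 satisfied.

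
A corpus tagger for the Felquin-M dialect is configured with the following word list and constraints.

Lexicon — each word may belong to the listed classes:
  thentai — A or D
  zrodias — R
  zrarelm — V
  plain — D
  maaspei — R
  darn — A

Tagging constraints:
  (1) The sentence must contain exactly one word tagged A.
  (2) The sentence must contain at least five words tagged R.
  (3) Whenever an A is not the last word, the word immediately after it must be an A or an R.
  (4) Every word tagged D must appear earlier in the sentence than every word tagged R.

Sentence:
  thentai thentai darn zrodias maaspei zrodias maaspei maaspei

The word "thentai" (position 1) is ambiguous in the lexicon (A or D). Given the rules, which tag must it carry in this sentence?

D

Candidates per position — 1:thentai {A,D}; 2:thentai {A,D}; 3:darn {A}; 4:zrodias {R}; 5:maaspei {R}; 6:zrodias {R}; 7:maaspei {R}; 8:maaspei {R}.
Position 1: tagging it A would leave rule 1 unsatisfiable, so it must be D.
Position 2: tagging it A would leave rule 1 unsatisfiable, so it must be D.
The only consistent sequence is: D D A R R R R R.
Check: rule 1 holds; rule 2 holds; rule 3 holds; rule 4 holds.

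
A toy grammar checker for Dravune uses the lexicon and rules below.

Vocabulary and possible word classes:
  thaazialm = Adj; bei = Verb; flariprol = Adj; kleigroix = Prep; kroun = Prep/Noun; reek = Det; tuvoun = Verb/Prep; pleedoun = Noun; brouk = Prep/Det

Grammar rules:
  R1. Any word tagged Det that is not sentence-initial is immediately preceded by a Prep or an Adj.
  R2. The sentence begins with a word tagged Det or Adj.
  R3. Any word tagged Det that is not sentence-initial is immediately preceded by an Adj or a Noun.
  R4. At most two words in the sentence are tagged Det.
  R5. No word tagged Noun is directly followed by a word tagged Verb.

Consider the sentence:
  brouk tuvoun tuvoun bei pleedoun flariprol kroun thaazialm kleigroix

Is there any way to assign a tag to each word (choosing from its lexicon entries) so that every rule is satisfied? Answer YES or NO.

YES

Candidates per position — 1:brouk {Prep,Det}; 2:tuvoun {Verb,Prep}; 3:tuvoun {Verb,Prep}; 4:bei {Verb}; 5:pleedoun {Noun}; 6:flariprol {Adj}; 7:kroun {Prep,Noun}; 8:thaazialm {Adj}; 9:kleigroix {Prep}.
One satisfying assignment: Det Prep Verb Verb Noun Adj Noun Adj Prep.
Checking: rule 1 ✓; rule 2 ✓; rule 3 ✓; rule 4 ✓; rule 5 ✓.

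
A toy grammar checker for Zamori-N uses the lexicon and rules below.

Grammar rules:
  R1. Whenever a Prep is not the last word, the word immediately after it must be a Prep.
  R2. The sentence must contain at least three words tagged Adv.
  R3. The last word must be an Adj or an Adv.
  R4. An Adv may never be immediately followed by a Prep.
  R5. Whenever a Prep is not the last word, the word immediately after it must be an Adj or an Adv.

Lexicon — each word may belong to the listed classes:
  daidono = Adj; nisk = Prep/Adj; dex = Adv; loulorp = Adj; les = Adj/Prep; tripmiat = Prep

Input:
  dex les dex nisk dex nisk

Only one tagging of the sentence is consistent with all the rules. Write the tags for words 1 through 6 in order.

Adv Adj Adv Adj Adv Adj

Candidates per position — 1:dex {Adv}; 2:les {Adj,Prep}; 3:dex {Adv}; 4:nisk {Prep,Adj}; 5:dex {Adv}; 6:nisk {Prep,Adj}.
Position 2: tagging it Prep would leave rule 1 unsatisfiable, so it must be Adj.
Position 4: tagging it Prep would leave rule 1 unsatisfiable, so it must be Adj.
Position 6: tagging it Prep would leave rule 3 unsatisfiable, so it must be Adj.
The unique satisfying tagging is: Adv Adj Adv Adj Adv Adj.
Check: rule 1 satisfied; rule 2 satisfied; rule 3 satisfied; rule 4 satisfied; rule 5 satisfied.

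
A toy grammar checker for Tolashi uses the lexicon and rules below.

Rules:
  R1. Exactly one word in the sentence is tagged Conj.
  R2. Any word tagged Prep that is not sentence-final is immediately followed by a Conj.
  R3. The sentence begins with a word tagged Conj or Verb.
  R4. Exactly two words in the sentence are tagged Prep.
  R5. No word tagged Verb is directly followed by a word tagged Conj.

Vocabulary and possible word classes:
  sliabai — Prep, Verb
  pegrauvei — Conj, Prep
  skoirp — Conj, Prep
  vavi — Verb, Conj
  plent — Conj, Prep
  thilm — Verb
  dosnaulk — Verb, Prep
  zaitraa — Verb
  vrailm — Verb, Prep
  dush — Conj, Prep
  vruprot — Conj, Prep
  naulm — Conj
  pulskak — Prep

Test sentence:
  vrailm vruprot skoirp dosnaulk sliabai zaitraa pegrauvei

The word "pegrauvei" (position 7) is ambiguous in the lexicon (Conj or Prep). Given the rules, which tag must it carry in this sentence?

Candidates per position — 1:vrailm {Verb,Prep}; 2:vruprot {Conj,Prep}; 3:skoirp {Conj,Prep}; 4:dosnaulk {Verb,Prep}; 5:sliabai {Prep,Verb}; 6:zaitraa {Verb}; 7:pegrauvei {Conj,Prep}.
Word 1 cannot be Prep — rule 3 would then fail for every completion. It is Verb.
Word 2 cannot be Conj — rule 5 would then fail for every completion. It is Prep.
Word 3 cannot be Prep — rule 2 would then fail for every completion. It is Conj.
Word 4 cannot be Prep — rule 2 would then fail for every completion. It is Verb.
Word 5 cannot be Prep — rule 2 would then fail for every completion. It is Verb.
Word 7 cannot be Conj — rule 1 would then fail for every completion. It is Prep.
The unique satisfying tagging is: Verb Prep Conj Verb Verb Verb Prep.
Check: rule 1 ✓; rule 2 ✓; rule 3 ✓; rule 4 ✓; rule 5 ✓.

Prep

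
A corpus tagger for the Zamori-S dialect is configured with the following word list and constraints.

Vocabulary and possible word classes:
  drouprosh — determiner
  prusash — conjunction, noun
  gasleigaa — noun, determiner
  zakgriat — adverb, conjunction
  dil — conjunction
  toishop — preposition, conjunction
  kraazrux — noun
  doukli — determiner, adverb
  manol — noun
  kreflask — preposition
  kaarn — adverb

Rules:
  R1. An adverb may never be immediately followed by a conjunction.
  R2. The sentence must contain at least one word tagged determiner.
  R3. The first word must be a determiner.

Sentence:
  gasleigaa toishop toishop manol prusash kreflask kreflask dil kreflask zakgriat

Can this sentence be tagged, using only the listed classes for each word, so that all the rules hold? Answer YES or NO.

YES

Candidates per position — 1:gasleigaa {noun,determiner}; 2:toishop {preposition,conjunction}; 3:toishop {preposition,conjunction}; 4:manol {noun}; 5:prusash {conjunction,noun}; 6:kreflask {preposition}; 7:kreflask {preposition}; 8:dil {conjunction}; 9:kreflask {preposition}; 10:zakgriat {adverb,conjunction}.
One satisfying assignment: determiner preposition preposition noun conjunction preposition preposition conjunction preposition adverb.
Verifying each rule — rule 1 ✓; rule 2 ✓; rule 3 ✓.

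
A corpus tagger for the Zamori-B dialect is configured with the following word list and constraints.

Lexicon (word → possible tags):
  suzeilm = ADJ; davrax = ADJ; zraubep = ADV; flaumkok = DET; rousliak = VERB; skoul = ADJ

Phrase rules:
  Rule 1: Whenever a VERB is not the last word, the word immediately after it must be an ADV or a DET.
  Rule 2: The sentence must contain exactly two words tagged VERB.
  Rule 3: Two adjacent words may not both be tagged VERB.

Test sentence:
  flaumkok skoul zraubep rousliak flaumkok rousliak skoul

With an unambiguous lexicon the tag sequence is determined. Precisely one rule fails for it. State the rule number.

Fixed tagging: DET ADJ ADV VERB DET VERB ADJ.
Checking each rule: R1 fail, R2 pass, R3 pass.
Only rule 1 fails.

1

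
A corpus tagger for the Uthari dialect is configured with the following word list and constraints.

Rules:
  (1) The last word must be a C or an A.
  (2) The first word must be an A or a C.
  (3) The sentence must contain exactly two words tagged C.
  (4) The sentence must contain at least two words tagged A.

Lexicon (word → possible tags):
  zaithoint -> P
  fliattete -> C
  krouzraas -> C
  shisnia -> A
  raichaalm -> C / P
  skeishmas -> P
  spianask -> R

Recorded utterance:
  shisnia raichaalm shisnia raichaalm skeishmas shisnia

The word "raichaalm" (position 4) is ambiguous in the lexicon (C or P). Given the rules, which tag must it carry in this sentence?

Candidates per position — 1:shisnia {A}; 2:raichaalm {C,P}; 3:shisnia {A}; 4:raichaalm {C,P}; 5:skeishmas {P}; 6:shisnia {A}.
Position 2: tagging it P would leave rule 3 unsatisfiable, so it must be C.
Position 4: tagging it P would leave rule 3 unsatisfiable, so it must be C.
The only consistent sequence is: A C A C P A.
Check: rule 1 ✓; rule 2 ✓; rule 3 ✓; rule 4 ✓.

C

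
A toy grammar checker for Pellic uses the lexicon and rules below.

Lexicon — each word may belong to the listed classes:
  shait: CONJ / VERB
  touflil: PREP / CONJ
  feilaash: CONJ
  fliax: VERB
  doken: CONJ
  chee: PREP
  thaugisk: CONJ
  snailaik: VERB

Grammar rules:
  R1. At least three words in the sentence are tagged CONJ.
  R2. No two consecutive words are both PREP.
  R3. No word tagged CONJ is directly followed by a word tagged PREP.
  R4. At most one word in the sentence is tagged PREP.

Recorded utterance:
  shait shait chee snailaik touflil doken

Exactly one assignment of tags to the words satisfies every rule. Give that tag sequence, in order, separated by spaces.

Candidates per position — 1:shait {CONJ,VERB}; 2:shait {CONJ,VERB}; 3:chee {PREP}; 4:snailaik {VERB}; 5:touflil {PREP,CONJ}; 6:doken {CONJ}.
Word 2 cannot be CONJ — rule 3 would then fail for every completion. It is VERB.
Word 5 cannot be PREP — rule 1 would then fail for every completion. It is CONJ.
Word 1 cannot be VERB — rule 1 would then fail for every completion. It is CONJ.
So the tagging must be: CONJ VERB PREP VERB CONJ CONJ.
Rule-by-rule: rule 1 holds; rule 2 holds; rule 3 holds; rule 4 holds.

CONJ VERB PREP VERB CONJ CONJ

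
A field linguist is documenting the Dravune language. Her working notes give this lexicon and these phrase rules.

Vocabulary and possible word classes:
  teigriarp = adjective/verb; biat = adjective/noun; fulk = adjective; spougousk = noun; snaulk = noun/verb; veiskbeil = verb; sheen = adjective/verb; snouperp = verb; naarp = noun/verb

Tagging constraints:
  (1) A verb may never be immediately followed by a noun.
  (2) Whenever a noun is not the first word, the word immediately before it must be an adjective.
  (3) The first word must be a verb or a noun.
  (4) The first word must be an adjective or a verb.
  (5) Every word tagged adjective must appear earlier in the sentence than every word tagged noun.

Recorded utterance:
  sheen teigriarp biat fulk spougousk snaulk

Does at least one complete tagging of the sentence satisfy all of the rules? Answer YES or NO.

Candidates per position — 1:sheen {adjective,verb}; 2:teigriarp {adjective,verb}; 3:biat {adjective,noun}; 4:fulk {adjective}; 5:spougousk {noun}; 6:snaulk {noun,verb}.
One satisfying assignment: verb verb adjective adjective noun verb.
Verifying each rule — rule 1 satisfied; rule 2 satisfied; rule 3 satisfied; rule 4 satisfied; rule 5 satisfied.

YES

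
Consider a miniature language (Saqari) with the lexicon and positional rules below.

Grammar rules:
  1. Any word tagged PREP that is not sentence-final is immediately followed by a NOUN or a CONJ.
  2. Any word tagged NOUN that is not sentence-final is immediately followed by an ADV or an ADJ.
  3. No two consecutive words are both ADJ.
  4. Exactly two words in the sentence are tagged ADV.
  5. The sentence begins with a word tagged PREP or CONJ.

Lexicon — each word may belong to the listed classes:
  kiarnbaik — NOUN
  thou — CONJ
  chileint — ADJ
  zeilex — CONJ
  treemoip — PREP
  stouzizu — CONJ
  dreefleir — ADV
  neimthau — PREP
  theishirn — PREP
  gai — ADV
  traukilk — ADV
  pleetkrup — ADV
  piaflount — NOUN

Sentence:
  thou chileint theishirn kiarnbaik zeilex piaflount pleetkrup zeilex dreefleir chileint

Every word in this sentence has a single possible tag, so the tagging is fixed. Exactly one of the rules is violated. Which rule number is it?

Fixed tagging: CONJ ADJ PREP NOUN CONJ NOUN ADV CONJ ADV ADJ.
Rule check: R1 ✓, R2 ✗, R3 ✓, R4 ✓, R5 ✓.
Only rule 2 fails.

2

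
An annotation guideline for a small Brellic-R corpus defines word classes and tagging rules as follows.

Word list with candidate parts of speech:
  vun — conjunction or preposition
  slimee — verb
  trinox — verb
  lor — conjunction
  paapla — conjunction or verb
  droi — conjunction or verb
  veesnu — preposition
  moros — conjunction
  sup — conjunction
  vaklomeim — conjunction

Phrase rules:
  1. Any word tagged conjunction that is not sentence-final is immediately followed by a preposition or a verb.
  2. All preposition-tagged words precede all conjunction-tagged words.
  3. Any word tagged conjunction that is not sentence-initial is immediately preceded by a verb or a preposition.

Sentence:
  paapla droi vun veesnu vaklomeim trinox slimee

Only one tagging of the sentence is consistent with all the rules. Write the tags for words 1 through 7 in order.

Candidates per position — 1:paapla {conjunction,verb}; 2:droi {conjunction,verb}; 3:vun {conjunction,preposition}; 4:veesnu {preposition}; 5:vaklomeim {conjunction}; 6:trinox {verb}; 7:slimee {verb}.
Word 1 cannot be conjunction — rule 2 would then fail for every completion. It is verb.
Word 2 cannot be conjunction — rule 2 would then fail for every completion. It is verb.
Word 3 cannot be conjunction — rule 2 would then fail for every completion. It is preposition.
The only consistent sequence is: verb verb preposition preposition conjunction verb verb.
Checking: rule 1 ✓; rule 2 ✓; rule 3 ✓.

verb verb preposition preposition conjunction verb verb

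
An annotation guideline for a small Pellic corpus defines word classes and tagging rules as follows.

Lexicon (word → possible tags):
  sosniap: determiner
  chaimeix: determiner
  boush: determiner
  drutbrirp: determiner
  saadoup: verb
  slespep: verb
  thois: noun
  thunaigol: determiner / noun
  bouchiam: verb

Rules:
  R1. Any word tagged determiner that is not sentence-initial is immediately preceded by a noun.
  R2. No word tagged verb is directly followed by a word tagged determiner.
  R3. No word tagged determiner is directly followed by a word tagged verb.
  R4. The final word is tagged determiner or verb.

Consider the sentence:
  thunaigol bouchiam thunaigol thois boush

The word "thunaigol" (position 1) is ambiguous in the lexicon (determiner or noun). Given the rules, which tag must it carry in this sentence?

noun

Candidates per position — 1:thunaigol {determiner,noun}; 2:bouchiam {verb}; 3:thunaigol {determiner,noun}; 4:thois {noun}; 5:boush {determiner}.
At position 1, choosing determiner makes rule 3 impossible to satisfy; hence noun.
At position 3, choosing determiner makes rule 1 impossible to satisfy; hence noun.
The unique satisfying tagging is: noun verb noun noun determiner.
Check: rule 1 ✓; rule 2 ✓; rule 3 ✓; rule 4 ✓.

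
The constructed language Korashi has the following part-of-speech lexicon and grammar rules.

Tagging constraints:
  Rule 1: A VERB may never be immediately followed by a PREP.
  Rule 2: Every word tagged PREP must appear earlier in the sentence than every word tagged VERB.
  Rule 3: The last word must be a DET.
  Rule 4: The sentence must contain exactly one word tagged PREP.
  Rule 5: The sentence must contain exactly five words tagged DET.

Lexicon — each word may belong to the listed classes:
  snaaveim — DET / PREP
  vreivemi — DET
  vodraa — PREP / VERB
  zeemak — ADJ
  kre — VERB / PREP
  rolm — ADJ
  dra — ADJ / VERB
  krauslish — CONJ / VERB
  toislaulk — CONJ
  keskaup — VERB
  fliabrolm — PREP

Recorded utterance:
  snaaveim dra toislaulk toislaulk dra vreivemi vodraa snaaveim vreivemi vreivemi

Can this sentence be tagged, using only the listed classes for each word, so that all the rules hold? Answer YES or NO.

YES

Candidates per position — 1:snaaveim {DET,PREP}; 2:dra {ADJ,VERB}; 3:toislaulk {CONJ}; 4:toislaulk {CONJ}; 5:dra {ADJ,VERB}; 6:vreivemi {DET}; 7:vodraa {PREP,VERB}; 8:snaaveim {DET,PREP}; 9:vreivemi {DET}; 10:vreivemi {DET}.
One satisfying assignment: DET ADJ CONJ CONJ ADJ DET PREP DET DET DET.
Rule-by-rule: rule 1 ok; rule 2 ok; rule 3 ok; rule 4 ok; rule 5 ok.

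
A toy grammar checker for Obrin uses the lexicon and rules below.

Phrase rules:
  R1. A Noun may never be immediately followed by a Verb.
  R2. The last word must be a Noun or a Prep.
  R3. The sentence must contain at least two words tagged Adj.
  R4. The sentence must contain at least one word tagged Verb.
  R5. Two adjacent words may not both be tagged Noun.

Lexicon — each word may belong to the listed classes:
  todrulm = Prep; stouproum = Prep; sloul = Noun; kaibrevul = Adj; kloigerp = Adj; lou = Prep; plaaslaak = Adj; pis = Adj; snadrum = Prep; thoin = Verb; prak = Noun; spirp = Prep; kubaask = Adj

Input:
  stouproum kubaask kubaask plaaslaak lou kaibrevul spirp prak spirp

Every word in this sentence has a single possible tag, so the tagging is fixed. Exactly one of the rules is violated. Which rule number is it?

4

Fixed tagging: Prep Adj Adj Adj Prep Adj Prep Noun Prep.
Checking each rule: R1 ✓, R2 ✓, R3 ✓, R4 ✗, R5 ✓.
Only rule 4 fails.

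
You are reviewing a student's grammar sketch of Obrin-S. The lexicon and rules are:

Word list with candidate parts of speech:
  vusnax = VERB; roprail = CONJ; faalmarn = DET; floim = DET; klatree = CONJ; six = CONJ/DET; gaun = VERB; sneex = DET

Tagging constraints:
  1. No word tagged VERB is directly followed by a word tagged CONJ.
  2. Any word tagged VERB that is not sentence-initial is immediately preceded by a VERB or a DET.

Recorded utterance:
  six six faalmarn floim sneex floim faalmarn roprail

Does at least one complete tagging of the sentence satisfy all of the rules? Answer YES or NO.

YES

Candidates per position — 1:six {CONJ,DET}; 2:six {CONJ,DET}; 3:faalmarn {DET}; 4:floim {DET}; 5:sneex {DET}; 6:floim {DET}; 7:faalmarn {DET}; 8:roprail {CONJ}.
One satisfying assignment: DET CONJ DET DET DET DET DET CONJ.
Verifying each rule — rule 1 ✓; rule 2 ✓.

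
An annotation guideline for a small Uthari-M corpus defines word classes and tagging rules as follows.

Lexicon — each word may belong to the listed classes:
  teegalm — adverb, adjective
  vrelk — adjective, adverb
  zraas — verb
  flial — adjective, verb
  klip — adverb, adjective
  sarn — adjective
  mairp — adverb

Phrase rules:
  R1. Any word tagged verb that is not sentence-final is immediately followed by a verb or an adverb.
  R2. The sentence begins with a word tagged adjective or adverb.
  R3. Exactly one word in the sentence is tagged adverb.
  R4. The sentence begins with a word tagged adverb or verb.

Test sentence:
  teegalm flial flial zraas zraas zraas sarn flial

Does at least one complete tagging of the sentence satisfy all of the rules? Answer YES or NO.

NO

Candidates per position — 1:teegalm {adverb,adjective}; 2:flial {adjective,verb}; 3:flial {adjective,verb}; 4:zraas {verb}; 5:zraas {verb}; 6:zraas {verb}; 7:sarn {adjective}; 8:flial {adjective,verb}.
Rule 1 cannot be satisfied by any choice of tags from the lexicon.
So there is no consistent tagging.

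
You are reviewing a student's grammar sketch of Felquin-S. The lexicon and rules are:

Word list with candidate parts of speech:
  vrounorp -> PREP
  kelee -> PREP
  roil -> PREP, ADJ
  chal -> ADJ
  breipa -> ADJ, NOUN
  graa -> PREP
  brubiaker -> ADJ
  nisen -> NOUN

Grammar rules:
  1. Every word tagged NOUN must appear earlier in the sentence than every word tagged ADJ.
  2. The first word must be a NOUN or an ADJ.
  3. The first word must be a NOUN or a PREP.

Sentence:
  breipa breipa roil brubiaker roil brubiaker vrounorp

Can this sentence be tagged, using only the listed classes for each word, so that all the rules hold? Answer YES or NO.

YES

Candidates per position — 1:breipa {ADJ,NOUN}; 2:breipa {ADJ,NOUN}; 3:roil {PREP,ADJ}; 4:brubiaker {ADJ}; 5:roil {PREP,ADJ}; 6:brubiaker {ADJ}; 7:vrounorp {PREP}.
One satisfying assignment: NOUN NOUN ADJ ADJ PREP ADJ PREP.
Checking: rule 1 satisfied; rule 2 satisfied; rule 3 satisfied.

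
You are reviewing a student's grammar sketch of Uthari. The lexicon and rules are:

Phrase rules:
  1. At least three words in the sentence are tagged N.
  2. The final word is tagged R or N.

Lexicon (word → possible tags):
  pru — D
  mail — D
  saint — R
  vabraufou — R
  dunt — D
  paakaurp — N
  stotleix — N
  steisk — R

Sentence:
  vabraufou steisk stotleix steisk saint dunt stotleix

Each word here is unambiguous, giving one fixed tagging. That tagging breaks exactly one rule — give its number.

1

Fixed tagging: R R N R R D N.
Checking each rule: R1 violated, R2 holds.
Only rule 1 fails.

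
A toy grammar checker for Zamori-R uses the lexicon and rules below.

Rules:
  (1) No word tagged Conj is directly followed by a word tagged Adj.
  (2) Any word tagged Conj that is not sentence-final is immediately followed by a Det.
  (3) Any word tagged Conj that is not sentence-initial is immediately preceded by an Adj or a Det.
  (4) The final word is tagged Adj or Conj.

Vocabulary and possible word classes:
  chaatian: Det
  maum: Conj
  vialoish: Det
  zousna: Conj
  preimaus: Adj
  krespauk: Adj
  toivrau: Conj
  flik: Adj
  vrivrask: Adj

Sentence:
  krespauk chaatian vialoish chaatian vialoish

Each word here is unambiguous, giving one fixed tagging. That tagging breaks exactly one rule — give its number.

4

Fixed tagging: Adj Det Det Det Det.
Rule check: R1 ✓, R2 ✓, R3 ✓, R4 ✗.
Only rule 4 fails.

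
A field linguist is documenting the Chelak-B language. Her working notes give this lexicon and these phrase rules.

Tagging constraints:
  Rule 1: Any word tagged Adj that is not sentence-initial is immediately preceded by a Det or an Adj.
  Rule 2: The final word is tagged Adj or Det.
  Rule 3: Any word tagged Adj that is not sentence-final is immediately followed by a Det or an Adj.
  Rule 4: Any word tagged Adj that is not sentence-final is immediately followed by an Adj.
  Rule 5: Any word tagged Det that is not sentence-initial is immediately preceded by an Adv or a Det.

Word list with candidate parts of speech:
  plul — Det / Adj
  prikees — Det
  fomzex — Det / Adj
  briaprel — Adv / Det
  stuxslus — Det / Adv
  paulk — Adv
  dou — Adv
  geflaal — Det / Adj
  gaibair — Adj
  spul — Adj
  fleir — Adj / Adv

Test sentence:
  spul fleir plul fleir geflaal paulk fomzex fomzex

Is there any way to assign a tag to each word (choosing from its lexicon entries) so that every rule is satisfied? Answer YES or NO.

Candidates per position — 1:spul {Adj}; 2:fleir {Adj,Adv}; 3:plul {Det,Adj}; 4:fleir {Adj,Adv}; 5:geflaal {Det,Adj}; 6:paulk {Adv}; 7:fomzex {Det,Adj}; 8:fomzex {Det,Adj}.
Rule 4 cannot be satisfied by any choice of tags from the lexicon.
So there is no consistent tagging.

NO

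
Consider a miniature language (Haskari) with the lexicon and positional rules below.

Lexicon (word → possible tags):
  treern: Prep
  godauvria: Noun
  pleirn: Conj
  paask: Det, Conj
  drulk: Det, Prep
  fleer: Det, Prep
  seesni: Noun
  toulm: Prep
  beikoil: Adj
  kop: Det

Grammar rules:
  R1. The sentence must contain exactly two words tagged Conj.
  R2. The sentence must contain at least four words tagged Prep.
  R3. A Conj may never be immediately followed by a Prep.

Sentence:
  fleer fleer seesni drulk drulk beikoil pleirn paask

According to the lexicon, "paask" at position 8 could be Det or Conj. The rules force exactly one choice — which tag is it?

Conj

Candidates per position — 1:fleer {Det,Prep}; 2:fleer {Det,Prep}; 3:seesni {Noun}; 4:drulk {Det,Prep}; 5:drulk {Det,Prep}; 6:beikoil {Adj}; 7:pleirn {Conj}; 8:paask {Det,Conj}.
Position 1: Det is ruled out by rule 2; that leaves Prep.
Position 2: Det is ruled out by rule 2; that leaves Prep.
Position 4: Det is ruled out by rule 2; that leaves Prep.
Position 5: Det is ruled out by rule 2; that leaves Prep.
Position 8: Det is ruled out by rule 1; that leaves Conj.
The only consistent sequence is: Prep Prep Noun Prep Prep Adj Conj Conj.
Checking: rule 1 holds; rule 2 holds; rule 3 holds.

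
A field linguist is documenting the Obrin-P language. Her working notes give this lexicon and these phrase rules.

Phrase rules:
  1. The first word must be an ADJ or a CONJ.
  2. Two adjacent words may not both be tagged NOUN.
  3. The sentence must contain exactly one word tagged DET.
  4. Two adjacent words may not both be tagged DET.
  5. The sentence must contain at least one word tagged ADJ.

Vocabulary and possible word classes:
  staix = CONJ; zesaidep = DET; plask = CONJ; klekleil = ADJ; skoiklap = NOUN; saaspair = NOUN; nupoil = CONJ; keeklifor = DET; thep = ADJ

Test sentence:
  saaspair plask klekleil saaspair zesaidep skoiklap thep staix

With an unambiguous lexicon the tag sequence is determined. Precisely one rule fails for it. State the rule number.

Fixed tagging: NOUN CONJ ADJ NOUN DET NOUN ADJ CONJ.
Checking each rule: R1 fails, R2 ok, R3 ok, R4 ok, R5 ok.
Only rule 1 fails.

1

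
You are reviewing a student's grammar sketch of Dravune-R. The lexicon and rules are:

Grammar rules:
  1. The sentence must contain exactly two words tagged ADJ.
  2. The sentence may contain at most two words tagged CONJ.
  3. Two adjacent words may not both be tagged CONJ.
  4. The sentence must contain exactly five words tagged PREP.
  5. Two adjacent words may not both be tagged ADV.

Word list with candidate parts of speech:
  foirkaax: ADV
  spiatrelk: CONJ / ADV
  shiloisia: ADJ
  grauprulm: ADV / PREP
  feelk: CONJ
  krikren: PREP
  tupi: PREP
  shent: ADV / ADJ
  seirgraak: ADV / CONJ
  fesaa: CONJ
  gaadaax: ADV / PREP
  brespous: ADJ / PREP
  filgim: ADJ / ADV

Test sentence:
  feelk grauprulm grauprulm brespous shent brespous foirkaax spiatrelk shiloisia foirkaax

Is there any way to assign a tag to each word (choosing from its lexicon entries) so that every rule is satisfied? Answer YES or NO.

Candidates per position — 1:feelk {CONJ}; 2:grauprulm {ADV,PREP}; 3:grauprulm {ADV,PREP}; 4:brespous {ADJ,PREP}; 5:shent {ADV,ADJ}; 6:brespous {ADJ,PREP}; 7:foirkaax {ADV}; 8:spiatrelk {CONJ,ADV}; 9:shiloisia {ADJ}; 10:foirkaax {ADV}.
Rule 4 cannot be satisfied by any choice of tags from the lexicon.
So there is no consistent tagging.

NO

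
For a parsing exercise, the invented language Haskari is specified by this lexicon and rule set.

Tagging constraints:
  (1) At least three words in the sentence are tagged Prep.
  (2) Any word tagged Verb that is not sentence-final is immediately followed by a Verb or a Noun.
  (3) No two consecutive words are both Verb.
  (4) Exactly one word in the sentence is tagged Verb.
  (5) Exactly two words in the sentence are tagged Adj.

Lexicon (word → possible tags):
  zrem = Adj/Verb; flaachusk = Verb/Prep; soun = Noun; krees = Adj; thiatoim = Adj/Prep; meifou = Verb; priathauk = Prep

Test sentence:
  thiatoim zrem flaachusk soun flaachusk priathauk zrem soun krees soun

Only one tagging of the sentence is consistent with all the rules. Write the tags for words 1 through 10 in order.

Candidates per position — 1:thiatoim {Adj,Prep}; 2:zrem {Adj,Verb}; 3:flaachusk {Verb,Prep}; 4:soun {Noun}; 5:flaachusk {Verb,Prep}; 6:priathauk {Prep}; 7:zrem {Adj,Verb}; 8:soun {Noun}; 9:krees {Adj}; 10:soun {Noun}.
Position 5: Verb is ruled out by rule 2; that leaves Prep.
The remaining ambiguous positions (1, 2, 3, 7) are resolved jointly — only one combination satisfies every rule.
That leaves exactly one tagging: Prep Adj Prep Noun Prep Prep Verb Noun Adj Noun.
Check: rule 1 holds; rule 2 holds; rule 3 holds; rule 4 holds; rule 5 holds.

Prep Adj Prep Noun Prep Prep Verb Noun Adj Noun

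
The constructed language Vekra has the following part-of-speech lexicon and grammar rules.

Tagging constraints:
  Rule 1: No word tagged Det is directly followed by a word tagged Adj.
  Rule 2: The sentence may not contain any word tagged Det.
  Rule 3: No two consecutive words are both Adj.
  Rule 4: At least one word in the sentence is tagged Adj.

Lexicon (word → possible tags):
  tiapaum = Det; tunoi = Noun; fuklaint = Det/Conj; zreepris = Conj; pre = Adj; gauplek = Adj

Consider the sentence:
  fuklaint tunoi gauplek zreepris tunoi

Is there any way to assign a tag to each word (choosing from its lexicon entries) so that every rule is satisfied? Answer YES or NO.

Candidates per position — 1:fuklaint {Det,Conj}; 2:tunoi {Noun}; 3:gauplek {Adj}; 4:zreepris {Conj}; 5:tunoi {Noun}.
One satisfying assignment: Conj Noun Adj Conj Noun.
Checking: rule 1 ok; rule 2 ok; rule 3 ok; rule 4 ok.

YES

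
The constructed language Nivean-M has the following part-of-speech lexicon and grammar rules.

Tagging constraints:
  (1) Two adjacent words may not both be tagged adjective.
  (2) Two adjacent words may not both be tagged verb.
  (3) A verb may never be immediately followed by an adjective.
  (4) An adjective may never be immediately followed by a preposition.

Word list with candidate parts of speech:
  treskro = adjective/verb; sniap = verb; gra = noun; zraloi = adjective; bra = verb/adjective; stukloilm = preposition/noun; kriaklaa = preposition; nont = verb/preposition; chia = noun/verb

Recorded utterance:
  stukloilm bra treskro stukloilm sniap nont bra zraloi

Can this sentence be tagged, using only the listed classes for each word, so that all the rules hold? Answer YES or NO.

Candidates per position — 1:stukloilm {preposition,noun}; 2:bra {verb,adjective}; 3:treskro {adjective,verb}; 4:stukloilm {preposition,noun}; 5:sniap {verb}; 6:nont {verb,preposition}; 7:bra {verb,adjective}; 8:zraloi {adjective}.
Every candidate sequence violates at least one rule; no consistent tagging exists.

NO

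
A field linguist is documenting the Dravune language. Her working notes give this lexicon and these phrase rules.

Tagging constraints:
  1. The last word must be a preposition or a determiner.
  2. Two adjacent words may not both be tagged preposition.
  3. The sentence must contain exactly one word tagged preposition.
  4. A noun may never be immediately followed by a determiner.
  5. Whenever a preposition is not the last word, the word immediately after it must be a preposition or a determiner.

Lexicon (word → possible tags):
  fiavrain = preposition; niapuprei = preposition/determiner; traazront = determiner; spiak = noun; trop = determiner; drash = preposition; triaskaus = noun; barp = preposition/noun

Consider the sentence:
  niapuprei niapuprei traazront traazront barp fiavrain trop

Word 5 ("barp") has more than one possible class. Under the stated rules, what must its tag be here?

noun

Candidates per position — 1:niapuprei {preposition,determiner}; 2:niapuprei {preposition,determiner}; 3:traazront {determiner}; 4:traazront {determiner}; 5:barp {preposition,noun}; 6:fiavrain {preposition}; 7:trop {determiner}.
Position 1: tagging it preposition would leave rule 3 unsatisfiable, so it must be determiner.
Position 2: tagging it preposition would leave rule 3 unsatisfiable, so it must be determiner.
Position 5: tagging it preposition would leave rule 2 unsatisfiable, so it must be noun.
The unique satisfying tagging is: determiner determiner determiner determiner noun preposition determiner.
Verifying each rule — rule 1 ✓; rule 2 ✓; rule 3 ✓; rule 4 ✓; rule 5 ✓.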